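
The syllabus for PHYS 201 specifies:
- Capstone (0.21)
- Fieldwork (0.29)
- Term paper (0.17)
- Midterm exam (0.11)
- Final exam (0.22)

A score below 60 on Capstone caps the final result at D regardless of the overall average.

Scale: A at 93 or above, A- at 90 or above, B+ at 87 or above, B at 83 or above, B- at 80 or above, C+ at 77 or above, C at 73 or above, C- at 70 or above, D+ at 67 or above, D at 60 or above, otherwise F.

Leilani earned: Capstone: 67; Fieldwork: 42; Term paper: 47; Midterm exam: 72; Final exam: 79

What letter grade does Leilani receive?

Capstone score 67 ≥ 60: minimum met.
Weighted total:
  Capstone 67 × 0.21 = 14.07
  Fieldwork 42 × 0.29 = 12.18
  Term paper 47 × 0.17 = 7.99
  Midterm exam 72 × 0.11 = 7.92
  Final exam 79 × 0.22 = 17.38
Sum = 59.54
59.54 < 60 → F

F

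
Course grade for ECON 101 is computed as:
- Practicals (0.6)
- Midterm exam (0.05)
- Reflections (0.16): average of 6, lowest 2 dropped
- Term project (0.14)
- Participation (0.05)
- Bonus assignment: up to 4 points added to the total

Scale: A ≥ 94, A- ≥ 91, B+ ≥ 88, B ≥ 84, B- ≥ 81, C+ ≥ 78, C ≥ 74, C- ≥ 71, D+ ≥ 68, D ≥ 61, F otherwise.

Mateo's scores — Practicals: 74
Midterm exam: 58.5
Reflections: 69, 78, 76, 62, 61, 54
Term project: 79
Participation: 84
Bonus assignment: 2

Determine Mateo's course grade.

Reflections: drop 54, 61 → average of remaining 4 = 285/4 = 71.25
Weighted total:
  Practicals 74 × 0.6 = 44.4
  Midterm exam 58.5 × 0.05 = 2.925
  Reflections 71.25 × 0.16 = 11.4
  Term project 79 × 0.14 = 11.06
  Participation 84 × 0.05 = 4.2
Sum = 73.985
Bonus assignment: 73.985 + 2 = 75.985
75.985 is ≥ 74 and < 78 → C

C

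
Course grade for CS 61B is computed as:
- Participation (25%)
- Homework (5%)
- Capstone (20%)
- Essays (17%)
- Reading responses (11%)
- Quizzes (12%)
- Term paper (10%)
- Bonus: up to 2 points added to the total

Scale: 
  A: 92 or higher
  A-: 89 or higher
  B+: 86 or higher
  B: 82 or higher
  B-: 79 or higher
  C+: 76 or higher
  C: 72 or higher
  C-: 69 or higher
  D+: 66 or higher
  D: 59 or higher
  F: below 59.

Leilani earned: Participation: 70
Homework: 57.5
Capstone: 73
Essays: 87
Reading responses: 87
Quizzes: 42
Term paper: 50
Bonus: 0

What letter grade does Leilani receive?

Weighted total:
  Participation 70 × 0.25 = 17.5
  Homework 57.5 × 0.05 = 2.875
  Capstone 73 × 0.2 = 14.6
  Essays 87 × 0.17 = 14.79
  Reading responses 87 × 0.11 = 9.57
  Quizzes 42 × 0.12 = 5.04
  Term paper 50 × 0.1 = 5
Sum = 69.375
Bonus: 69.375 + 0 = 69.375
69.375 is ≥ 69 and < 72 → C-

C-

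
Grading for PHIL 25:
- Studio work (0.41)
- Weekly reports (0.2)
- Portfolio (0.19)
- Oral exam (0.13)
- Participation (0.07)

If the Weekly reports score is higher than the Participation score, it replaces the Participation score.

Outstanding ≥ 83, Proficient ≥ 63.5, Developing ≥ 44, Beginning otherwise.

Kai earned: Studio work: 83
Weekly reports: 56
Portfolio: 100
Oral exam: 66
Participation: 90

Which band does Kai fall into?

Proficient

Weekly reports (56) ≤ Participation (90), so Participation stays at 90.
Weighted total:
  Studio work 83 × 0.41 = 34.03
  Weekly reports 56 × 0.2 = 11.2
  Portfolio 100 × 0.19 = 19
  Oral exam 66 × 0.13 = 8.58
  Participation 90 × 0.07 = 6.3
Sum = 79.11
79.11 is ≥ 63.5 and < 83 → Proficient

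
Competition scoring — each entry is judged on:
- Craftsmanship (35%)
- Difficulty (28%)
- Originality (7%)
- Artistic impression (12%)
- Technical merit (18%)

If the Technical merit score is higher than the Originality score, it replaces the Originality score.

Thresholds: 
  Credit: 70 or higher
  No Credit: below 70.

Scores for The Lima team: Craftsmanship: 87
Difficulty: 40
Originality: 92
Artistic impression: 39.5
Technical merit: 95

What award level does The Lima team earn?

Technical merit (95) > Originality (92), so Originality counts as 95.
Weighted total:
  Craftsmanship 87 × 0.35 = 30.45
  Difficulty 40 × 0.28 = 11.2
  Originality 95 × 0.07 = 6.65
  Artistic impression 39.5 × 0.12 = 4.74
  Technical merit 95 × 0.18 = 17.1
Sum = 70.14
70.14 ≥ 70 → Credit

Credit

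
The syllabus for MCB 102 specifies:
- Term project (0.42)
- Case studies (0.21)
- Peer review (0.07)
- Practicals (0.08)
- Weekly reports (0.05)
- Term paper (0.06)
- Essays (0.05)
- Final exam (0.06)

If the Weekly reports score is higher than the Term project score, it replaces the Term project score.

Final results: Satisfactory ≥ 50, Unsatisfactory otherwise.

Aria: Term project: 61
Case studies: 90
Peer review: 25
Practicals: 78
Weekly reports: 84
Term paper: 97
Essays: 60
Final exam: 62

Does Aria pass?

Satisfactory

Weekly reports (84) > Term project (61), so Term project counts as 84.
Weighted total:
  Term project 84 × 0.42 = 35.28
  Case studies 90 × 0.21 = 18.9
  Peer review 25 × 0.07 = 1.75
  Practicals 78 × 0.08 = 6.24
  Weekly reports 84 × 0.05 = 4.2
  Term paper 97 × 0.06 = 5.82
  Essays 60 × 0.05 = 3
  Final exam 62 × 0.06 = 3.72
Sum = 78.91
78.91 ≥ 50 → Satisfactory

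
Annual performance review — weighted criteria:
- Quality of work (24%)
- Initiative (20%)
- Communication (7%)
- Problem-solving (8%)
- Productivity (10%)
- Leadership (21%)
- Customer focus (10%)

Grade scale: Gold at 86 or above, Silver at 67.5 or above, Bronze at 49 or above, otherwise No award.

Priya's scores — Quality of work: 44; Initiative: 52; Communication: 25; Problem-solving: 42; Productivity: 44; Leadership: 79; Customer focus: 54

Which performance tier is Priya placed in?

Bronze

Weighted total:
  Quality of work 44 × 0.24 = 10.56
  Initiative 52 × 0.2 = 10.4
  Communication 25 × 0.07 = 1.75
  Problem-solving 42 × 0.08 = 3.36
  Productivity 44 × 0.1 = 4.4
  Leadership 79 × 0.21 = 16.59
  Customer focus 54 × 0.1 = 5.4
Sum = 52.46
52.46 is ≥ 49 and < 67.5 → Bronze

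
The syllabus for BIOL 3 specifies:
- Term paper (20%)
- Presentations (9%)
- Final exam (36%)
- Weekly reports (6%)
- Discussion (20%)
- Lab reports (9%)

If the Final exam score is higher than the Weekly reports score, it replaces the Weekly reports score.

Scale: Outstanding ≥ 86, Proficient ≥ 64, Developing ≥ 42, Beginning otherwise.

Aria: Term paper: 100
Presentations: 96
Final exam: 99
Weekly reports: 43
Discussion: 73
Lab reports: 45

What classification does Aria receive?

Outstanding

Final exam (99) > Weekly reports (43), so Weekly reports counts as 99.
Weighted total:
  Term paper 100 × 0.2 = 20
  Presentations 96 × 0.09 = 8.64
  Final exam 99 × 0.36 = 35.64
  Weekly reports 99 × 0.06 = 5.94
  Discussion 73 × 0.2 = 14.6
  Lab reports 45 × 0.09 = 4.05
Sum = 88.87
88.87 ≥ 86 → Outstanding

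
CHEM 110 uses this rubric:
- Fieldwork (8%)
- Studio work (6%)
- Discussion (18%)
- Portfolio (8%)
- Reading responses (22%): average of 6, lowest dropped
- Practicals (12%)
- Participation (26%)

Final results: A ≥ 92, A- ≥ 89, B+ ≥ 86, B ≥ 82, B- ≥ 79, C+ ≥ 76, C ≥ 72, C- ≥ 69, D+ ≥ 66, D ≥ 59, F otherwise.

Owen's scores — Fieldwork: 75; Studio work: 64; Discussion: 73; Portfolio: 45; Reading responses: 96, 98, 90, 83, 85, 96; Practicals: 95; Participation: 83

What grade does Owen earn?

B-

Reading responses: drop 83 → average of remaining 5 = 465/5 = 93
Weighted total:
  Fieldwork 75 × 0.08 = 6
  Studio work 64 × 0.06 = 3.84
  Discussion 73 × 0.18 = 13.14
  Portfolio 45 × 0.08 = 3.6
  Reading responses 93 × 0.22 = 20.46
  Practicals 95 × 0.12 = 11.4
  Participation 83 × 0.26 = 21.58
Sum = 80.02
80.02 is ≥ 79 and < 82 → B-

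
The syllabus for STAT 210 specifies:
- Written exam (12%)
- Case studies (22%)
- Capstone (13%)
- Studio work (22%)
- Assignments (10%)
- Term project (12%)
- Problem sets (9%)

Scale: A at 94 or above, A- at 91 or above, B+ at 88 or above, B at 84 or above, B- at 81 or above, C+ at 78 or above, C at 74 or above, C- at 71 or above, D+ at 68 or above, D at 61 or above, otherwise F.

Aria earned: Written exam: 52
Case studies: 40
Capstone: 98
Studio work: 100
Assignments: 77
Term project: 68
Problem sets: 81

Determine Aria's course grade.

C-

Weighted total:
  Written exam 52 × 0.12 = 6.24
  Case studies 40 × 0.22 = 8.8
  Capstone 98 × 0.13 = 12.74
  Studio work 100 × 0.22 = 22
  Assignments 77 × 0.1 = 7.7
  Term project 68 × 0.12 = 8.16
  Problem sets 81 × 0.09 = 7.29
Sum = 72.93
72.93 is ≥ 71 and < 74 → C-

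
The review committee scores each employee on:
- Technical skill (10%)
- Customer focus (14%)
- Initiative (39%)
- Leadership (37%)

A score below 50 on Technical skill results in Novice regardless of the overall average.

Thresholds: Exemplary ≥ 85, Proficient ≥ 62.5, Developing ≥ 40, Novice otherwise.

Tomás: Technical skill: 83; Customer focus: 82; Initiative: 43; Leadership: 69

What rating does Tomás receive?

Developing

Technical skill score 83 ≥ 50: minimum met.
Weighted total:
  Technical skill 83 × 0.1 = 8.3
  Customer focus 82 × 0.14 = 11.48
  Initiative 43 × 0.39 = 16.77
  Leadership 69 × 0.37 = 25.53
Sum = 62.08
62.08 is ≥ 40 and < 62.5 → Developing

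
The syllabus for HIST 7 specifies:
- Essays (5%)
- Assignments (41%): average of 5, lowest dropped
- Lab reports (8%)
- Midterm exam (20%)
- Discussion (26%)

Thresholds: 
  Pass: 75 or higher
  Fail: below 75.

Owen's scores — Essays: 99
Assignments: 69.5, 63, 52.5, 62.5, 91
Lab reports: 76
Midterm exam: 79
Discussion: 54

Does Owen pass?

Fail

Assignments: drop 52.5 → average of remaining 4 = 286/4 = 71.5
Weighted total:
  Essays 99 × 0.05 = 4.95
  Assignments 71.5 × 0.41 = 29.315
  Lab reports 76 × 0.08 = 6.08
  Midterm exam 79 × 0.2 = 15.8
  Discussion 54 × 0.26 = 14.04
Sum = 70.185
70.185 < 75 → Fail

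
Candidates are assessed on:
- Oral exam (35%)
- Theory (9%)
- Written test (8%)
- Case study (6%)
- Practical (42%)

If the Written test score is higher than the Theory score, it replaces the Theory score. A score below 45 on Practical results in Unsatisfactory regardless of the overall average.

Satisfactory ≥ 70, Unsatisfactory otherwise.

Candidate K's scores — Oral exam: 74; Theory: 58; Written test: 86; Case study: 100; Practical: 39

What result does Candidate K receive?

Unsatisfactory

Written test (86) > Theory (58), so Theory counts as 86.
Practical score 39 < 45: minimum not met.
Weighted total:
  Oral exam 74 × 0.35 = 25.9
  Theory 86 × 0.09 = 7.74
  Written test 86 × 0.08 = 6.88
  Case study 100 × 0.06 = 6
  Practical 39 × 0.42 = 16.38
Sum = 62.9
Because the Practical minimum was not met, the result is Unsatisfactory.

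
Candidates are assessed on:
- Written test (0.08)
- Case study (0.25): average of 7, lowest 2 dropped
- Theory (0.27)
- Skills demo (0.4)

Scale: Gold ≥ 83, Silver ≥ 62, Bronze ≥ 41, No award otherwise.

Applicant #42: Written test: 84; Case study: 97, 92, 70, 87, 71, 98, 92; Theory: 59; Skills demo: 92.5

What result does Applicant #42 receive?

Case study: drop 70, 71 → average of remaining 5 = 466/5 = 93.2
Weighted total:
  Written test 84 × 0.08 = 6.72
  Case study 93.2 × 0.25 = 23.3
  Theory 59 × 0.27 = 15.93
  Skills demo 92.5 × 0.4 = 37
Sum = 82.95
82.95 is ≥ 62 and < 83 → Silver

Silver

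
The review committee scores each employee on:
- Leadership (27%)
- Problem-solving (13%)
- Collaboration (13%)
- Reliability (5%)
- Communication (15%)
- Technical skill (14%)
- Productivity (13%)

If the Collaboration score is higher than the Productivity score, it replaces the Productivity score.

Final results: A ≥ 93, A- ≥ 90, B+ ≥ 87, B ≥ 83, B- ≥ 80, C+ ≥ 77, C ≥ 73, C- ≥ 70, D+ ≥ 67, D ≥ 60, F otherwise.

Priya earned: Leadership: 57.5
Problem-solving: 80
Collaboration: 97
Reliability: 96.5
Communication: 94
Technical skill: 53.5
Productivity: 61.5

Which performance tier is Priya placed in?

Collaboration (97) > Productivity (61.5), so Productivity counts as 97.
Weighted total:
  Leadership 57.5 × 0.27 = 15.525
  Problem-solving 80 × 0.13 = 10.4
  Collaboration 97 × 0.13 = 12.61
  Reliability 96.5 × 0.05 = 4.825
  Communication 94 × 0.15 = 14.1
  Technical skill 53.5 × 0.14 = 7.49
  Productivity 97 × 0.13 = 12.61
Sum = 77.56
77.56 is ≥ 77 and < 80 → C+

C+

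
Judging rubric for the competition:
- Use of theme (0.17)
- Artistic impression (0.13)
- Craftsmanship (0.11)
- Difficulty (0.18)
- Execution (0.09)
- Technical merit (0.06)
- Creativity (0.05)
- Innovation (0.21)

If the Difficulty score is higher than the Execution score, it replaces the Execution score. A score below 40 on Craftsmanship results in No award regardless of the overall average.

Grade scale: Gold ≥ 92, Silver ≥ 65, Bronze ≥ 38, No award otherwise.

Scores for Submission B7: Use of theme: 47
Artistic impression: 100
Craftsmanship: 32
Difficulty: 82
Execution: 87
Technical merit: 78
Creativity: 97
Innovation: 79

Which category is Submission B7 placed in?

No award

Difficulty (82) ≤ Execution (87), so Execution stays at 87.
Craftsmanship score 32 < 40: minimum not met.
Weighted total:
  Use of theme 47 × 0.17 = 7.99
  Artistic impression 100 × 0.13 = 13
  Craftsmanship 32 × 0.11 = 3.52
  Difficulty 82 × 0.18 = 14.76
  Execution 87 × 0.09 = 7.83
  Technical merit 78 × 0.06 = 4.68
  Creativity 97 × 0.05 = 4.85
  Innovation 79 × 0.21 = 16.59
Sum = 73.22
Because the Craftsmanship minimum was not met, the result is No award.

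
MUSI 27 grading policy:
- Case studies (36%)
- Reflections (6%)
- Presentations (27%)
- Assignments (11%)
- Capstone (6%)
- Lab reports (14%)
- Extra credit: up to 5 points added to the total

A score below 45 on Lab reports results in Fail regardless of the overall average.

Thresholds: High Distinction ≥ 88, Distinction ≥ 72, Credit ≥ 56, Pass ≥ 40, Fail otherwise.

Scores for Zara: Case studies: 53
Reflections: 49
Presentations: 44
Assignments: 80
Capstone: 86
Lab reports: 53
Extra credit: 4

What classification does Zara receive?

Credit

Lab reports score 53 ≥ 45: minimum met.
Weighted total:
  Case studies 53 × 0.36 = 19.08
  Reflections 49 × 0.06 = 2.94
  Presentations 44 × 0.27 = 11.88
  Assignments 80 × 0.11 = 8.8
  Capstone 86 × 0.06 = 5.16
  Lab reports 53 × 0.14 = 7.42
Sum = 55.28
Extra credit: 55.28 + 4 = 59.28
59.28 is ≥ 56 and < 72 → Credit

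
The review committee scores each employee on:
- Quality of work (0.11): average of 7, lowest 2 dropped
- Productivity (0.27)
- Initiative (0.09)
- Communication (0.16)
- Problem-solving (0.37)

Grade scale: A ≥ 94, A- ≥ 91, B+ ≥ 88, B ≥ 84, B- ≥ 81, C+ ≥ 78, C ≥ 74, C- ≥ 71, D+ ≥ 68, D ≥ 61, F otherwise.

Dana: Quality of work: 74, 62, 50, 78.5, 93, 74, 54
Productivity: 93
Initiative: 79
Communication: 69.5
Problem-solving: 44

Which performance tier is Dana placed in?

D+

Quality of work: drop 50, 54 → average of remaining 5 = 381.5/5 = 76.3
Weighted total:
  Quality of work 76.3 × 0.11 = 8.393
  Productivity 93 × 0.27 = 25.11
  Initiative 79 × 0.09 = 7.11
  Communication 69.5 × 0.16 = 11.12
  Problem-solving 44 × 0.37 = 16.28
Sum = 68.013
68.013 is ≥ 68 and < 71 → D+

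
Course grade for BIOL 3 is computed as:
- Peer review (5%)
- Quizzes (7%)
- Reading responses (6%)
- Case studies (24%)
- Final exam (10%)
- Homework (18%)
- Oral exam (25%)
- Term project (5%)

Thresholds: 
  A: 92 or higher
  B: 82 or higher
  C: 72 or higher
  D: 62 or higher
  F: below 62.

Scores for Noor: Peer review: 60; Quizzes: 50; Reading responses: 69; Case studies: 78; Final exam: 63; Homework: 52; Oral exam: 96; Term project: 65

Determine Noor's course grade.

Weighted total:
  Peer review 60 × 0.05 = 3
  Quizzes 50 × 0.07 = 3.5
  Reading responses 69 × 0.06 = 4.14
  Case studies 78 × 0.24 = 18.72
  Final exam 63 × 0.1 = 6.3
  Homework 52 × 0.18 = 9.36
  Oral exam 96 × 0.25 = 24
  Term project 65 × 0.05 = 3.25
Sum = 72.27
72.27 is ≥ 72 and < 82 → C

C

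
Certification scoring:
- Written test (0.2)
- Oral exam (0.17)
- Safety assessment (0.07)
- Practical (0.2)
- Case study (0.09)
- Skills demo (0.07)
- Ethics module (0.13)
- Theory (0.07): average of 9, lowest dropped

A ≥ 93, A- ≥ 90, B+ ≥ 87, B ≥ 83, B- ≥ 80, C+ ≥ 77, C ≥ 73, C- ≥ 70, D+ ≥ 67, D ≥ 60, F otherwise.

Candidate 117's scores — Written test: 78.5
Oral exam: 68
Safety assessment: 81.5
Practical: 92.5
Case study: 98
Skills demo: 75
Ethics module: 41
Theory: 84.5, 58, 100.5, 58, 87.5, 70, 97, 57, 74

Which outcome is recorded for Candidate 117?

Theory: drop 57 → average of remaining 8 = 629.5/8 = 78.6875
Weighted total:
  Written test 78.5 × 0.2 = 15.7
  Oral exam 68 × 0.17 = 11.56
  Safety assessment 81.5 × 0.07 = 5.705
  Practical 92.5 × 0.2 = 18.5
  Case study 98 × 0.09 = 8.82
  Skills demo 75 × 0.07 = 5.25
  Ethics module 41 × 0.13 = 5.33
  Theory 78.6875 × 0.07 = 5.508125
Sum = 76.373125
76.373125 is ≥ 73 and < 77 → C

C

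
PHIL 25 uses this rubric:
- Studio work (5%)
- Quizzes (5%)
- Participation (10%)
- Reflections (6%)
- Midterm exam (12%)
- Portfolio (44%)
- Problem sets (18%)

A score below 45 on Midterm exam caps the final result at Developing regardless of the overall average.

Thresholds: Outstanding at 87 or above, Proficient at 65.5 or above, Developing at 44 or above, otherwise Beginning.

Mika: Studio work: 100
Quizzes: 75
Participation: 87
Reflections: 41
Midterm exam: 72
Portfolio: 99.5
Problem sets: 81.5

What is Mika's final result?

Outstanding

Midterm exam score 72 ≥ 45: minimum met.
Weighted total:
  Studio work 100 × 0.05 = 5
  Quizzes 75 × 0.05 = 3.75
  Participation 87 × 0.1 = 8.7
  Reflections 41 × 0.06 = 2.46
  Midterm exam 72 × 0.12 = 8.64
  Portfolio 99.5 × 0.44 = 43.78
  Problem sets 81.5 × 0.18 = 14.67
Sum = 87
87 ≥ 87 → Outstanding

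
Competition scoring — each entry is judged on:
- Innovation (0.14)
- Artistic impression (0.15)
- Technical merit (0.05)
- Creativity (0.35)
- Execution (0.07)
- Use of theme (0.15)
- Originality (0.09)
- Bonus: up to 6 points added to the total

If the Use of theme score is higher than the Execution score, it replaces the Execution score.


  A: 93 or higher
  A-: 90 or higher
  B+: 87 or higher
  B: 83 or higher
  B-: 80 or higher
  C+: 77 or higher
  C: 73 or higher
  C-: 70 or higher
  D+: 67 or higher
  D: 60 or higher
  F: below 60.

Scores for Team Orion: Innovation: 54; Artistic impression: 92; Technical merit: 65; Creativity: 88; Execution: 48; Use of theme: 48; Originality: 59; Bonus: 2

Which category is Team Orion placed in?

C

Use of theme (48) ≤ Execution (48), so Execution stays at 48.
Weighted total:
  Innovation 54 × 0.14 = 7.56
  Artistic impression 92 × 0.15 = 13.8
  Technical merit 65 × 0.05 = 3.25
  Creativity 88 × 0.35 = 30.8
  Execution 48 × 0.07 = 3.36
  Use of theme 48 × 0.15 = 7.2
  Originality 59 × 0.09 = 5.31
Sum = 71.28
Bonus: 71.28 + 2 = 73.28
73.28 is ≥ 73 and < 77 → C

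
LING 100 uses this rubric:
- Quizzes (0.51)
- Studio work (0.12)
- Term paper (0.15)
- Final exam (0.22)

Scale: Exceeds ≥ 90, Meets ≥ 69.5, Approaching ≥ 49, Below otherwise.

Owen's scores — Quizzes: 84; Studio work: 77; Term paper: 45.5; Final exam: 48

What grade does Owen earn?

Approaching

Weighted total:
  Quizzes 84 × 0.51 = 42.84
  Studio work 77 × 0.12 = 9.24
  Term paper 45.5 × 0.15 = 6.825
  Final exam 48 × 0.22 = 10.56
Sum = 69.465
69.465 is ≥ 49 and < 69.5 → Approaching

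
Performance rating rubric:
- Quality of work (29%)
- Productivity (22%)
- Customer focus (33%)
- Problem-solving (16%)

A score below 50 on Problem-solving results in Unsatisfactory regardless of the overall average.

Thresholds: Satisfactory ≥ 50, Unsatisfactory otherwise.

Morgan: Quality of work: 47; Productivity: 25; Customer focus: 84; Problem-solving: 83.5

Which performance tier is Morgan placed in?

Satisfactory

Problem-solving score 83.5 ≥ 50: minimum met.
Weighted total:
  Quality of work 47 × 0.29 = 13.63
  Productivity 25 × 0.22 = 5.5
  Customer focus 84 × 0.33 = 27.72
  Problem-solving 83.5 × 0.16 = 13.36
Sum = 60.21
60.21 ≥ 50 → Satisfactory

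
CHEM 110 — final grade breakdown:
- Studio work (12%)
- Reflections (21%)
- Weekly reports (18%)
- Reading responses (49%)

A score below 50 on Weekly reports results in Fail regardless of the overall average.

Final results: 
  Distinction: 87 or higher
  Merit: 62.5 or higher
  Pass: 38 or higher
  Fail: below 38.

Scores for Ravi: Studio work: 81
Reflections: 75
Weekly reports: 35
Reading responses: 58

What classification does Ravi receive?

Fail

Weekly reports score 35 < 50: minimum not met.
Weighted total:
  Studio work 81 × 0.12 = 9.72
  Reflections 75 × 0.21 = 15.75
  Weekly reports 35 × 0.18 = 6.3
  Reading responses 58 × 0.49 = 28.42
Sum = 60.19
Because the Weekly reports minimum was not met, the result is Fail.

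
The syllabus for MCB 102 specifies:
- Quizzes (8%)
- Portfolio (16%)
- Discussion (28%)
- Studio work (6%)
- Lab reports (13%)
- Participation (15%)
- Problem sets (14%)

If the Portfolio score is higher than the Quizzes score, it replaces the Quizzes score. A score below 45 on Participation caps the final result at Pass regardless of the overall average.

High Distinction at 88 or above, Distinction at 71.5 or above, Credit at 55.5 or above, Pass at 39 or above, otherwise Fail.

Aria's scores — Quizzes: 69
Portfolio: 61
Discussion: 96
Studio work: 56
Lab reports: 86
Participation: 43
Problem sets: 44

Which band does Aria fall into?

Portfolio (61) ≤ Quizzes (69), so Quizzes stays at 69.
Participation score 43 < 45: minimum not met.
Weighted total:
  Quizzes 69 × 0.08 = 5.52
  Portfolio 61 × 0.16 = 9.76
  Discussion 96 × 0.28 = 26.88
  Studio work 56 × 0.06 = 3.36
  Lab reports 86 × 0.13 = 11.18
  Participation 43 × 0.15 = 6.45
  Problem sets 44 × 0.14 = 6.16
Sum = 69.31
69.31 would be Credit; cap at Pass applies → Pass.

Pass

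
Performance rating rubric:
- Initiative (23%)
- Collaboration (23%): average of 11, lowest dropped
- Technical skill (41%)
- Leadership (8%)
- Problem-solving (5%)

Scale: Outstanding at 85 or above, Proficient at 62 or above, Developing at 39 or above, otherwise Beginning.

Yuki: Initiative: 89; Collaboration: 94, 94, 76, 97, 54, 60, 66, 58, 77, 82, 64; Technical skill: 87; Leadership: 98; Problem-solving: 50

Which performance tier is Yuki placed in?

Collaboration: drop 54 → average of remaining 10 = 768/10 = 76.8
Weighted total:
  Initiative 89 × 0.23 = 20.47
  Collaboration 76.8 × 0.23 = 17.664
  Technical skill 87 × 0.41 = 35.67
  Leadership 98 × 0.08 = 7.84
  Problem-solving 50 × 0.05 = 2.5
Sum = 84.144
84.144 is ≥ 62 and < 85 → Proficient

Proficient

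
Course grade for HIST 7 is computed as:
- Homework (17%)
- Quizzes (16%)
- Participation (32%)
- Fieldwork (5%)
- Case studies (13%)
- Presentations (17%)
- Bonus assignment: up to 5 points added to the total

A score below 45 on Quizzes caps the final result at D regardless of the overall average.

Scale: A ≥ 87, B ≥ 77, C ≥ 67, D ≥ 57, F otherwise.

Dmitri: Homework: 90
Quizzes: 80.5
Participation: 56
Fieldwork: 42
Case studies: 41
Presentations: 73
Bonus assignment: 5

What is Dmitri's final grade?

C

Quizzes score 80.5 ≥ 45: minimum met.
Weighted total:
  Homework 90 × 0.17 = 15.3
  Quizzes 80.5 × 0.16 = 12.88
  Participation 56 × 0.32 = 17.92
  Fieldwork 42 × 0.05 = 2.1
  Case studies 41 × 0.13 = 5.33
  Presentations 73 × 0.17 = 12.41
Sum = 65.94
Bonus assignment: 65.94 + 5 = 70.94
70.94 is ≥ 67 and < 77 → C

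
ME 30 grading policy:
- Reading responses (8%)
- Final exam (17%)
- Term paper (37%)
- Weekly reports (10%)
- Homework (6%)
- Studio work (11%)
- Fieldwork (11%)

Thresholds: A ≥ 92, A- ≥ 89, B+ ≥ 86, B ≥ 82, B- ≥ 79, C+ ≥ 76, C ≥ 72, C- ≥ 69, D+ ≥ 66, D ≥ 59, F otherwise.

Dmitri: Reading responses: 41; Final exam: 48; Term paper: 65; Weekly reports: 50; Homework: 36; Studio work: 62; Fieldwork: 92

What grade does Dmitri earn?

Weighted total:
  Reading responses 41 × 0.08 = 3.28
  Final exam 48 × 0.17 = 8.16
  Term paper 65 × 0.37 = 24.05
  Weekly reports 50 × 0.1 = 5
  Homework 36 × 0.06 = 2.16
  Studio work 62 × 0.11 = 6.82
  Fieldwork 92 × 0.11 = 10.12
Sum = 59.59
59.59 is ≥ 59 and < 66 → D

D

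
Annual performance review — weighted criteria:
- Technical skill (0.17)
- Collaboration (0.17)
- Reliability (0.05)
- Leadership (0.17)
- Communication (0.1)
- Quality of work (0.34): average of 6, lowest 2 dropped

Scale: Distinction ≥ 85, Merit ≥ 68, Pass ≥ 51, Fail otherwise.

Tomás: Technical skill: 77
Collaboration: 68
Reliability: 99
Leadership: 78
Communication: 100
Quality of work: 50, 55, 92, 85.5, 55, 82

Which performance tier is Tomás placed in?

Merit

Quality of work: drop 50, 55 → average of remaining 4 = 314.5/4 = 78.625
Weighted total:
  Technical skill 77 × 0.17 = 13.09
  Collaboration 68 × 0.17 = 11.56
  Reliability 99 × 0.05 = 4.95
  Leadership 78 × 0.17 = 13.26
  Communication 100 × 0.1 = 10
  Quality of work 78.625 × 0.34 = 26.7325
Sum = 79.5925
79.5925 is ≥ 68 and < 85 → Merit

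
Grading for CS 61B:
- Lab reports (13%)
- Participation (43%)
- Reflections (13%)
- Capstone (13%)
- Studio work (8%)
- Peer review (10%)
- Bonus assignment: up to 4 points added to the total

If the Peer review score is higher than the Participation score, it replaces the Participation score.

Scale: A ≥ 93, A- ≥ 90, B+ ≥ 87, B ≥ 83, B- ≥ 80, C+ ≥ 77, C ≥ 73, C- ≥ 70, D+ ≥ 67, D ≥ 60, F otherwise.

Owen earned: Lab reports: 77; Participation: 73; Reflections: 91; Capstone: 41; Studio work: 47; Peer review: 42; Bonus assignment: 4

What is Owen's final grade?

C-

Peer review (42) ≤ Participation (73), so Participation stays at 73.
Weighted total:
  Lab reports 77 × 0.13 = 10.01
  Participation 73 × 0.43 = 31.39
  Reflections 91 × 0.13 = 11.83
  Capstone 41 × 0.13 = 5.33
  Studio work 47 × 0.08 = 3.76
  Peer review 42 × 0.1 = 4.2
Sum = 66.52
Bonus assignment: 66.52 + 4 = 70.52
70.52 is ≥ 70 and < 73 → C-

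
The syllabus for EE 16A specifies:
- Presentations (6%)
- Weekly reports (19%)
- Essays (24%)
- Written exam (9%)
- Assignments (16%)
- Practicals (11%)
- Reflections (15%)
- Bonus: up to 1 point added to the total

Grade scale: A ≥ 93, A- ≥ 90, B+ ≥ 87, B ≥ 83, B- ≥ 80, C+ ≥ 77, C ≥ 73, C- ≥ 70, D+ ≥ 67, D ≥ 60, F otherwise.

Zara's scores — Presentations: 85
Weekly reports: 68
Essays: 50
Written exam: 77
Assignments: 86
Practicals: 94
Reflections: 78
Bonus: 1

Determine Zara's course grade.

C

Weighted total:
  Presentations 85 × 0.06 = 5.1
  Weekly reports 68 × 0.19 = 12.92
  Essays 50 × 0.24 = 12
  Written exam 77 × 0.09 = 6.93
  Assignments 86 × 0.16 = 13.76
  Practicals 94 × 0.11 = 10.34
  Reflections 78 × 0.15 = 11.7
Sum = 72.75
Bonus: 72.75 + 1 = 73.75
73.75 is ≥ 73 and < 77 → C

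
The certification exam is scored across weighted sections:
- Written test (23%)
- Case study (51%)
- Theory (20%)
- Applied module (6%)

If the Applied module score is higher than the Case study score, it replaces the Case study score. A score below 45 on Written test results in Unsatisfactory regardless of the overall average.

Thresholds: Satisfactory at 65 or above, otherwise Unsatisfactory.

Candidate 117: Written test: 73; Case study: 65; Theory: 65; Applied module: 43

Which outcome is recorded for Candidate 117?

Satisfactory

Applied module (43) ≤ Case study (65), so Case study stays at 65.
Written test score 73 ≥ 45: minimum met.
Weighted total:
  Written test 73 × 0.23 = 16.79
  Case study 65 × 0.51 = 33.15
  Theory 65 × 0.2 = 13
  Applied module 43 × 0.06 = 2.58
Sum = 65.52
65.52 ≥ 65 → Satisfactory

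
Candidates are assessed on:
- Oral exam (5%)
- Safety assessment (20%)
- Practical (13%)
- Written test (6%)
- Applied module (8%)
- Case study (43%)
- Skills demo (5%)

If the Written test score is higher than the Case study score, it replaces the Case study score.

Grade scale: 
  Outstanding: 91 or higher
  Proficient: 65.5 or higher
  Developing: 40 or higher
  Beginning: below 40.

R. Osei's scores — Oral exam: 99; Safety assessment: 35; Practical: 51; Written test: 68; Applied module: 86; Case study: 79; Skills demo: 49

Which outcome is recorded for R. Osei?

Written test (68) ≤ Case study (79), so Case study stays at 79.
Weighted total:
  Oral exam 99 × 0.05 = 4.95
  Safety assessment 35 × 0.2 = 7
  Practical 51 × 0.13 = 6.63
  Written test 68 × 0.06 = 4.08
  Applied module 86 × 0.08 = 6.88
  Case study 79 × 0.43 = 33.97
  Skills demo 49 × 0.05 = 2.45
Sum = 65.96
65.96 is ≥ 65.5 and < 91 → Proficient

Proficient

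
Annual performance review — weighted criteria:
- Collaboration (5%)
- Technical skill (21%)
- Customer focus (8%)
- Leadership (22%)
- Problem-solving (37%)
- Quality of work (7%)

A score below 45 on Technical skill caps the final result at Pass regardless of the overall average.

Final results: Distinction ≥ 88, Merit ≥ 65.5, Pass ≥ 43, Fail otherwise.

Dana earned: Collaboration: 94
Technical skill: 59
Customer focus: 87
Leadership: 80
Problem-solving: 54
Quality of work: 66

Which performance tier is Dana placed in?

Merit

Technical skill score 59 ≥ 45: minimum met.
Weighted total:
  Collaboration 94 × 0.05 = 4.7
  Technical skill 59 × 0.21 = 12.39
  Customer focus 87 × 0.08 = 6.96
  Leadership 80 × 0.22 = 17.6
  Problem-solving 54 × 0.37 = 19.98
  Quality of work 66 × 0.07 = 4.62
Sum = 66.25
66.25 is ≥ 65.5 and < 88 → Merit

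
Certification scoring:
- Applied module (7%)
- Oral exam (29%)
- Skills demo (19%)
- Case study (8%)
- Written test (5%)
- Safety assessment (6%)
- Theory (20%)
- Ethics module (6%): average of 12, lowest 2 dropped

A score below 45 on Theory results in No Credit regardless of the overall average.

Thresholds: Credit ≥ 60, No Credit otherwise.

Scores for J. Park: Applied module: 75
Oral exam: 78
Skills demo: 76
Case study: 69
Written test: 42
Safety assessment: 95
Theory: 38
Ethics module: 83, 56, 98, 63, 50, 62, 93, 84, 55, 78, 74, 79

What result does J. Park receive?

No Credit

Ethics module: drop 50, 55 → average of remaining 10 = 770/10 = 77
Theory score 38 < 45: minimum not met.
Weighted total:
  Applied module 75 × 0.07 = 5.25
  Oral exam 78 × 0.29 = 22.62
  Skills demo 76 × 0.19 = 14.44
  Case study 69 × 0.08 = 5.52
  Written test 42 × 0.05 = 2.1
  Safety assessment 95 × 0.06 = 5.7
  Theory 38 × 0.2 = 7.6
  Ethics module 77 × 0.06 = 4.62
Sum = 67.85
Because the Theory minimum was not met, the result is No Credit.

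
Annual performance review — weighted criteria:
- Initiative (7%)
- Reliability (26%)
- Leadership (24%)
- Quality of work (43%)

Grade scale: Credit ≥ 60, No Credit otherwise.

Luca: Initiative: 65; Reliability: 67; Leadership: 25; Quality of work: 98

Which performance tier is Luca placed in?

Weighted total:
  Initiative 65 × 0.07 = 4.55
  Reliability 67 × 0.26 = 17.42
  Leadership 25 × 0.24 = 6
  Quality of work 98 × 0.43 = 42.14
Sum = 70.11
70.11 ≥ 60 → Credit

Credit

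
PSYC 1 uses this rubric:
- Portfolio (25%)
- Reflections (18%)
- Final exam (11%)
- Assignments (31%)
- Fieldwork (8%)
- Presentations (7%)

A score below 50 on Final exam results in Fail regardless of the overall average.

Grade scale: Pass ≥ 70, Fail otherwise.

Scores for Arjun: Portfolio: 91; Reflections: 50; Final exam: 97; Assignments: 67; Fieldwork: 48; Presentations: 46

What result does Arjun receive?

Pass

Final exam score 97 ≥ 50: minimum met.
Weighted total:
  Portfolio 91 × 0.25 = 22.75
  Reflections 50 × 0.18 = 9
  Final exam 97 × 0.11 = 10.67
  Assignments 67 × 0.31 = 20.77
  Fieldwork 48 × 0.08 = 3.84
  Presentations 46 × 0.07 = 3.22
Sum = 70.25
70.25 ≥ 70 → Pass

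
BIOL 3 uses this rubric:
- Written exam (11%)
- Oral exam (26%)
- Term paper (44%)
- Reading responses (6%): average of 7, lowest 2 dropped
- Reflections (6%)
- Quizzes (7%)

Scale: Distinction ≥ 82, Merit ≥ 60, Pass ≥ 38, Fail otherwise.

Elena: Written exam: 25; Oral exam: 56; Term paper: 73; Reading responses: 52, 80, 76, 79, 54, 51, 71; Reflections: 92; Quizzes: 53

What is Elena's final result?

Reading responses: drop 51, 52 → average of remaining 5 = 360/5 = 72
Weighted total:
  Written exam 25 × 0.11 = 2.75
  Oral exam 56 × 0.26 = 14.56
  Term paper 73 × 0.44 = 32.12
  Reading responses 72 × 0.06 = 4.32
  Reflections 92 × 0.06 = 5.52
  Quizzes 53 × 0.07 = 3.71
Sum = 62.98
62.98 is ≥ 60 and < 82 → Merit

Merit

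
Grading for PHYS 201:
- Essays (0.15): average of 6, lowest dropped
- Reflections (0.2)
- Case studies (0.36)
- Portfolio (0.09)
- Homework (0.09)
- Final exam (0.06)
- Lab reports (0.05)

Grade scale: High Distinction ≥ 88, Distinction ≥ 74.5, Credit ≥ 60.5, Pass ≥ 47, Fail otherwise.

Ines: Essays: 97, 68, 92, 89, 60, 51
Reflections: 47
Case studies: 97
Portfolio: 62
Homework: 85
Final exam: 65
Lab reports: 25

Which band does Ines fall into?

Distinction

Essays: drop 51 → average of remaining 5 = 406/5 = 81.2
Weighted total:
  Essays 81.2 × 0.15 = 12.18
  Reflections 47 × 0.2 = 9.4
  Case studies 97 × 0.36 = 34.92
  Portfolio 62 × 0.09 = 5.58
  Homework 85 × 0.09 = 7.65
  Final exam 65 × 0.06 = 3.9
  Lab reports 25 × 0.05 = 1.25
Sum = 74.88
74.88 is ≥ 74.5 and < 88 → Distinction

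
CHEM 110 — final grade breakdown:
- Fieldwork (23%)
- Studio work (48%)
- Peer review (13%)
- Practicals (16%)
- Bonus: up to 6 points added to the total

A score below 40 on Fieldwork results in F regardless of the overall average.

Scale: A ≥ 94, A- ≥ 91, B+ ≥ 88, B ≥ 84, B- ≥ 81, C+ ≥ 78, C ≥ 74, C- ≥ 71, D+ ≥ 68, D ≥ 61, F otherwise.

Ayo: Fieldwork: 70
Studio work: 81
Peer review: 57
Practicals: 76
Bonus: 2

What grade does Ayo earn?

C

Fieldwork score 70 ≥ 40: minimum met.
Weighted total:
  Fieldwork 70 × 0.23 = 16.1
  Studio work 81 × 0.48 = 38.88
  Peer review 57 × 0.13 = 7.41
  Practicals 76 × 0.16 = 12.16
Sum = 74.55
Bonus: 74.55 + 2 = 76.55
76.55 is ≥ 74 and < 78 → C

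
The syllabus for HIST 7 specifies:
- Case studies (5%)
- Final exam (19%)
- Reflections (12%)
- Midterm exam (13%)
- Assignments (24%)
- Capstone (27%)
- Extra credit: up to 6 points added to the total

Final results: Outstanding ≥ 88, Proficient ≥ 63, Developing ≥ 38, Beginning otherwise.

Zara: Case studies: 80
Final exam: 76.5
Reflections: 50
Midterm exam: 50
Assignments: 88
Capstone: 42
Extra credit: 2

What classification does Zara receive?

Proficient

Weighted total:
  Case studies 80 × 0.05 = 4
  Final exam 76.5 × 0.19 = 14.535
  Reflections 50 × 0.12 = 6
  Midterm exam 50 × 0.13 = 6.5
  Assignments 88 × 0.24 = 21.12
  Capstone 42 × 0.27 = 11.34
Sum = 63.495
Extra credit: 63.495 + 2 = 65.495
65.495 is ≥ 63 and < 88 → Proficient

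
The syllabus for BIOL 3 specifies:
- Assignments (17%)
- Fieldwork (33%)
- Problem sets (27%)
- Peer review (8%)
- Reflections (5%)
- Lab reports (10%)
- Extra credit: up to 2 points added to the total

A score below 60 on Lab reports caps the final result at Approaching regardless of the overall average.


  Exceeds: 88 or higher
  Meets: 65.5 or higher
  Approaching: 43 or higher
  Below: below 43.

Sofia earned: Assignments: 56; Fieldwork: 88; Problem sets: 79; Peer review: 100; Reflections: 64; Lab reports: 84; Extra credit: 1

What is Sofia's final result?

Lab reports score 84 ≥ 60: minimum met.
Weighted total:
  Assignments 56 × 0.17 = 9.52
  Fieldwork 88 × 0.33 = 29.04
  Problem sets 79 × 0.27 = 21.33
  Peer review 100 × 0.08 = 8
  Reflections 64 × 0.05 = 3.2
  Lab reports 84 × 0.1 = 8.4
Sum = 79.49
Extra credit: 79.49 + 1 = 80.49
80.49 is ≥ 65.5 and < 88 → Meets

Meets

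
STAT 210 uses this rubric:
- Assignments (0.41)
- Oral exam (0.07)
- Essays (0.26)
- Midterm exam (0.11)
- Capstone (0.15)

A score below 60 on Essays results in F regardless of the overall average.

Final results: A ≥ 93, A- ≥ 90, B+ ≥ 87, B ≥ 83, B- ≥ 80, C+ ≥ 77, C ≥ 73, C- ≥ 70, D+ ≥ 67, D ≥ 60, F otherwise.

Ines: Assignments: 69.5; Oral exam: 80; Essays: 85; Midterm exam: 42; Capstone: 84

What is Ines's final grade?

C

Essays score 85 ≥ 60: minimum met.
Weighted total:
  Assignments 69.5 × 0.41 = 28.495
  Oral exam 80 × 0.07 = 5.6
  Essays 85 × 0.26 = 22.1
  Midterm exam 42 × 0.11 = 4.62
  Capstone 84 × 0.15 = 12.6
Sum = 73.415
73.415 is ≥ 73 and < 77 → C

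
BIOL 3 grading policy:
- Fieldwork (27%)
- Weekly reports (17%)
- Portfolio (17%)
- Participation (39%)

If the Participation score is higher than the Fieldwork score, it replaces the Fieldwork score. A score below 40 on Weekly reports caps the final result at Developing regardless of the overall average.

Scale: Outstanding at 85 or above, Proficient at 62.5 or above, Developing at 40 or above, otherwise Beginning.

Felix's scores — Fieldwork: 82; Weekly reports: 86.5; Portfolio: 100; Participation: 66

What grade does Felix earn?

Participation (66) ≤ Fieldwork (82), so Fieldwork stays at 82.
Weekly reports score 86.5 ≥ 40: minimum met.
Weighted total:
  Fieldwork 82 × 0.27 = 22.14
  Weekly reports 86.5 × 0.17 = 14.705
  Portfolio 100 × 0.17 = 17
  Participation 66 × 0.39 = 25.74
Sum = 79.585
79.585 is ≥ 62.5 and < 85 → Proficient

Proficient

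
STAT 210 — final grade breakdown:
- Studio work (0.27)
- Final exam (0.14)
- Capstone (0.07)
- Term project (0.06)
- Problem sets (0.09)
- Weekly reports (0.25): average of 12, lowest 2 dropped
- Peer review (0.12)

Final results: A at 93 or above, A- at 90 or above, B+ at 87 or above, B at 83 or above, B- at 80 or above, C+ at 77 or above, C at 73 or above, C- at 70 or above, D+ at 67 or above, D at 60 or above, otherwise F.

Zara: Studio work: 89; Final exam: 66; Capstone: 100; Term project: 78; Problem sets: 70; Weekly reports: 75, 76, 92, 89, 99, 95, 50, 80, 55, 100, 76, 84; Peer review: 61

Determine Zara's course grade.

B-

Weekly reports: drop 50, 55 → average of remaining 10 = 866/10 = 86.6
Weighted total:
  Studio work 89 × 0.27 = 24.03
  Final exam 66 × 0.14 = 9.24
  Capstone 100 × 0.07 = 7
  Term project 78 × 0.06 = 4.68
  Problem sets 70 × 0.09 = 6.3
  Weekly reports 86.6 × 0.25 = 21.65
  Peer review 61 × 0.12 = 7.32
Sum = 80.22
80.22 is ≥ 80 and < 83 → B-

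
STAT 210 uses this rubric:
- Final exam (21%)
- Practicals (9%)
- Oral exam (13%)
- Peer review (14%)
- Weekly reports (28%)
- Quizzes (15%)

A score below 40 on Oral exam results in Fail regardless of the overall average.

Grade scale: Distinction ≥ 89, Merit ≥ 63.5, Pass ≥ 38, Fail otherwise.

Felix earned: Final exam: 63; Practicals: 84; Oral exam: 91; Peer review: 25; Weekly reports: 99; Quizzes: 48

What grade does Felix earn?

Merit

Oral exam score 91 ≥ 40: minimum met.
Weighted total:
  Final exam 63 × 0.21 = 13.23
  Practicals 84 × 0.09 = 7.56
  Oral exam 91 × 0.13 = 11.83
  Peer review 25 × 0.14 = 3.5
  Weekly reports 99 × 0.28 = 27.72
  Quizzes 48 × 0.15 = 7.2
Sum = 71.04
71.04 is ≥ 63.5 and < 89 → Merit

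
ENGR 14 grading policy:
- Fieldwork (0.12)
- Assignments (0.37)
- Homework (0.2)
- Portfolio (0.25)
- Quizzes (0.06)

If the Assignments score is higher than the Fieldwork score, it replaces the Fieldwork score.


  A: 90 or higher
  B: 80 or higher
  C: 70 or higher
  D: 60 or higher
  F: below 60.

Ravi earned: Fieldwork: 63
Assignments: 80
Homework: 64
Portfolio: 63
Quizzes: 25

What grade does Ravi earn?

Assignments (80) > Fieldwork (63), so Fieldwork counts as 80.
Weighted total:
  Fieldwork 80 × 0.12 = 9.6
  Assignments 80 × 0.37 = 29.6
  Homework 64 × 0.2 = 12.8
  Portfolio 63 × 0.25 = 15.75
  Quizzes 25 × 0.06 = 1.5
Sum = 69.25
69.25 is ≥ 60 and < 70 → D

D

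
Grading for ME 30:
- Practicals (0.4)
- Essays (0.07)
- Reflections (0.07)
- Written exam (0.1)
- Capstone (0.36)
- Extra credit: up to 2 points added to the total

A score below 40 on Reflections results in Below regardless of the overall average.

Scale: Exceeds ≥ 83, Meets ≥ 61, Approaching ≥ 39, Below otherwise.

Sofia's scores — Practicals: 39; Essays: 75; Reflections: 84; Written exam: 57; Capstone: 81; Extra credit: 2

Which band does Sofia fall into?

Meets

Reflections score 84 ≥ 40: minimum met.
Weighted total:
  Practicals 39 × 0.4 = 15.6
  Essays 75 × 0.07 = 5.25
  Reflections 84 × 0.07 = 5.88
  Written exam 57 × 0.1 = 5.7
  Capstone 81 × 0.36 = 29.16
Sum = 61.59
Extra credit: 61.59 + 2 = 63.59
63.59 is ≥ 61 and < 83 → Meets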